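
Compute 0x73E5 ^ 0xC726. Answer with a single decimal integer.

0x73E5 = 0111001111100101
0xC726 = 1100011100100110
XOR → 1011010011000011 = 46275

46275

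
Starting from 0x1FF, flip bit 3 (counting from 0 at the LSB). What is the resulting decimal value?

x = 00111111111
bit 3 is currently 1; toggle it via x ^ (1 << 3) = x ^ 8
→ 00111110111 = 503

503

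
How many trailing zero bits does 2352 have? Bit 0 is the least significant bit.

4

2352 = 100100110000
Trailing zeros: 4, so the lowest set bit is bit 4 (value 16).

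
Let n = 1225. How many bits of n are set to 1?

1225 = 10011001001
Count the 1s: 1 + 1 + 1 + 1 + 1 = 5

5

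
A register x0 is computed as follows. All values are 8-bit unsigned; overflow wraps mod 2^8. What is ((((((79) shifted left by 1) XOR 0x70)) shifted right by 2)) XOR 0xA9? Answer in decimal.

146

79 = 01001111
→ shifted left by 1 (mod 2^8) → 10011110 = 158
0x70 = 01110000
→ XOR → 11101110 = 238
→ shifted right by 2 → 00111011 = 59
0xA9 = 10101001
→ XOR → 10010010 = 146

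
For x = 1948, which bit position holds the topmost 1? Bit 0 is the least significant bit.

1948 = 11110011100
The topmost 1 is at position 10 (since 2^10 = 1024 ≤ 1948 < 2048).

10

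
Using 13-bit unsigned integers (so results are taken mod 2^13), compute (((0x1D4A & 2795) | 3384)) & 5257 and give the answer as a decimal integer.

0x1D4A = 1110101001010
2795 = 0101011101011
→ & → 0100001001010 = 2122
3384 = 0110100111000
→ | → 0110101111010 = 3450
5257 = 1010010001001
→ & → 0010000001000 = 1032

1032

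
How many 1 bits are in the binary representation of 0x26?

0x26 = 100110
Count the 1s: 1 + 1 + 1 = 3

3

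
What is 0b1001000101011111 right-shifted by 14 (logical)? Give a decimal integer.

2

x = 1001000101011111
shift right by 14 → 0000000000000010 = 2
(equivalently, floor(37215 / 16384))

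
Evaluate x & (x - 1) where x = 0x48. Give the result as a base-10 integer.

64

x = 1001000 = 72
x - 1 = 1000111
AND   = 1000000 = 64
(x & (x - 1) clears the lowest set bit of x.)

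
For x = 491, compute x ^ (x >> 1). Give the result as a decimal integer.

286

x = 111101011 = 491
x>>1 = 011110101
XOR  = 100011110 = 286
(x ^ (x >> 1) gives the standard binary-reflected Gray code of x.)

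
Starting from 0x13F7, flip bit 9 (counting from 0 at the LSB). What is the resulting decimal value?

x = 01001111110111
bit 9 is currently 1; toggle it via x ^ (1 << 9) = x ^ 512
→ 01000111110111 = 4599

4599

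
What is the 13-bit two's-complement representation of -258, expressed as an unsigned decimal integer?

258 in 13 bits: 0000100000010
Invert: 1111011111101
Add 1:  1111011111110 = 7934
(Check: 2^13 - 258 = 8192 - 258 = 7934.)

7934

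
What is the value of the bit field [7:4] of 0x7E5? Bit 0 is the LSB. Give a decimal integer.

v = 11111100101
Shift right by 4: 1111110
Mask low 4 bits: 1110 = 14

14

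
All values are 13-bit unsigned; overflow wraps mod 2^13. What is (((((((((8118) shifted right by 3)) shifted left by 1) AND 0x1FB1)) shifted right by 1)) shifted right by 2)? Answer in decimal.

8118 = 1111110110110
→ shifted right by 3 → 0001111110110 = 1014
→ shifted left by 1 (mod 2^13) → 0011111101100 = 2028
0x1FB1 = 1111110110001
→ AND → 0011110100000 = 1952
→ shifted right by 1 → 0001111010000 = 976
→ shifted right by 2 → 0000011110100 = 244

244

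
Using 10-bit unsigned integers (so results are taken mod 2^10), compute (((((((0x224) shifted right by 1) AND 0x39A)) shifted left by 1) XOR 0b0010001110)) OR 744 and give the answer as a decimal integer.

746

0x224 = 1000100100
→ shifted right by 1 → 0100010010 = 274
0x39A = 1110011010
→ AND → 0100010010 = 274
→ shifted left by 1 (mod 2^10) → 1000100100 = 548
0b0010001110 = 0010001110
→ XOR → 1010101010 = 682
744 = 1011101000
→ OR → 1011101010 = 746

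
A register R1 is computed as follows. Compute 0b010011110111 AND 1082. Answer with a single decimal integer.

a = 10011110111
1082 = 10000111010
AND → 10000110010 = 1074

1074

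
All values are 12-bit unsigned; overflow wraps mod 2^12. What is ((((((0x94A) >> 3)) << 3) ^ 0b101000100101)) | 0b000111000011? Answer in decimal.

1007

0x94A = 100101001010
→ >> 3 → 000100101001 = 297
→ << 3 (mod 2^12) → 100101001000 = 2376
0b101000100101 = 101000100101
→ ^ → 001101101101 = 877
0b000111000011 = 000111000011
→ | → 001111101111 = 1007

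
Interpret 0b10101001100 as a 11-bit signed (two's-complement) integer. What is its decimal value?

-692

pattern = 10101001100 (MSB is 1 ⇒ negative)
Invert: 01010110011, add 1 → 01010110100 = 692, so the value is -692.
(Equivalently: 1356 - 2^11 = 1356 - 2048 = -692.)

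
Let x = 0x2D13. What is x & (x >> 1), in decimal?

x = 10110100010011 = 11539
x>>1 = 01011010001001
AND  = 00010000000001 = 1025
(x & (x >> 1) has a 1 wherever x has two consecutive 1 bits.)

1025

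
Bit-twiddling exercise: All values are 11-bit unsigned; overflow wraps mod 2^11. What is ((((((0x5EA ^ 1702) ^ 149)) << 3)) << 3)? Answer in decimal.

1600

0x5EA = 10111101010
1702 = 11010100110
→ ^ → 01101001100 = 844
149 = 00010010101
→ ^ → 01111011001 = 985
→ << 3 (mod 2^11) → 11011001000 = 1736
→ << 3 (mod 2^11) → 11001000000 = 1600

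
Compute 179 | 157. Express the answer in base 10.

179 = 10110011
157 = 10011101
 OR → 10111111 = 191

191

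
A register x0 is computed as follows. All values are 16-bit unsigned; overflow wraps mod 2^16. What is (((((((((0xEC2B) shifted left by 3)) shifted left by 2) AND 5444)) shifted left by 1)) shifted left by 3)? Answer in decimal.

21504

0xEC2B = 1110110000101011
→ shifted left by 3 (mod 2^16) → 0110000101011000 = 24920
→ shifted left by 2 (mod 2^16) → 1000010101100000 = 34144
5444 = 0001010101000100
→ AND → 0000010101000000 = 1344
→ shifted left by 1 (mod 2^16) → 0000101010000000 = 2688
→ shifted left by 3 (mod 2^16) → 0101010000000000 = 21504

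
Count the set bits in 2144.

2144 = 100001100000
Count the 1s: 1 + 1 + 1 = 3

3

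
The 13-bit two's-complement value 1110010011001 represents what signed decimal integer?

-871

pattern = 1110010011001 (MSB is 1 ⇒ negative)
Invert: 0001101100110, add 1 → 0001101100111 = 871, so the value is -871.
(Equivalently: 7321 - 2^13 = 7321 - 8192 = -871.)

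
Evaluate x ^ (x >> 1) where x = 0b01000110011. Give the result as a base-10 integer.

x = 1000110011 = 563
x>>1 = 0100011001
XOR  = 1100101010 = 810
(x ^ (x >> 1) gives the standard binary-reflected Gray code of x.)

810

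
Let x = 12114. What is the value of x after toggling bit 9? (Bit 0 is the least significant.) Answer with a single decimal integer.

11602

x = 010111101010010
bit 9 is currently 1; toggle it via x ^ (1 << 9) = x ^ 512
→ 010110101010010 = 11602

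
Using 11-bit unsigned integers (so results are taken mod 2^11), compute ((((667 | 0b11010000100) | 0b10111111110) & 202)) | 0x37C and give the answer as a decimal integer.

667 = 01010011011
0b11010000100 = 11010000100
→ | → 11010011111 = 1695
0b10111111110 = 10111111110
→ | → 11111111111 = 2047
202 = 00011001010
→ & → 00011001010 = 202
0x37C = 01101111100
→ | → 01111111110 = 1022

1022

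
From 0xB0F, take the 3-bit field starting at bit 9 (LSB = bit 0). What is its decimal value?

5

v = 101100001111
Shift right by 9: 101
Mask low 3 bits: 101 = 5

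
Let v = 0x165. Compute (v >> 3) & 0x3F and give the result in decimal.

v = 101100101
Shift right by 3: 101100
Mask low 6 bits: 101100 = 44

44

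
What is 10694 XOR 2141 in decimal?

8603

10694 = 10100111000110
2141 = 00100001011101
XOR → 10000110011011 = 8603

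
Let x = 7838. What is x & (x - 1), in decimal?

x = 1111010011110 = 7838
x - 1 = 1111010011101
AND   = 1111010011100 = 7836
(x & (x - 1) clears the lowest set bit of x.)

7836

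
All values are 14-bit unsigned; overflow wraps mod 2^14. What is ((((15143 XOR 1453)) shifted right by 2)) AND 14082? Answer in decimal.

15143 = 11101100100111
1453 = 00010110101101
→ XOR → 11111010001010 = 16010
→ shifted right by 2 → 00111110100010 = 4002
14082 = 11011100000010
→ AND → 00011100000010 = 1794

1794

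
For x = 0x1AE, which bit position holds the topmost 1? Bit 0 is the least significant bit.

8

0x1AE = 110101110
The topmost 1 is at position 8 (since 2^8 = 256 ≤ 430 < 512).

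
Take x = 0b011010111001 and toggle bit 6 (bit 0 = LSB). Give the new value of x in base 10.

1785

x = 011010111001
bit 6 is currently 0; toggle it via x ^ (1 << 6) = x ^ 64
→ 011011111001 = 1785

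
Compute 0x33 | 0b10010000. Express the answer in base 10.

0x33 = 00110011
b = 10010000
 OR → 10110011 = 179

179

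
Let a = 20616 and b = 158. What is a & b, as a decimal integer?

136

20616 = 101000010001000
158 = 000000010011110
AND → 000000010001000 = 136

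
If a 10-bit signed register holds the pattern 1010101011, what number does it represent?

pattern = 1010101011 (MSB is 1 ⇒ negative)
Invert: 0101010100, add 1 → 0101010101 = 341, so the value is -341.
(Equivalently: 683 - 2^10 = 683 - 1024 = -341.)

-341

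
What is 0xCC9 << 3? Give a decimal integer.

0xCC9 = 000110011001001
shift left by 3 → 110011001001000 = 26184
(equivalently, 3273 × 2^3 = 3273 × 8)

26184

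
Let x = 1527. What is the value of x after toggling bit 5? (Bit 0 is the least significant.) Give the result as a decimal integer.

1495

x = 0010111110111
bit 5 is currently 1; toggle it via x ^ (1 << 5) = x ^ 32
→ 0010111010111 = 1495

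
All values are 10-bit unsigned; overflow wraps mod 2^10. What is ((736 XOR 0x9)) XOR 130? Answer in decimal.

736 = 1011100000
0x9 = 0000001001
→ XOR → 1011101001 = 745
130 = 0010000010
→ XOR → 1001101011 = 619

619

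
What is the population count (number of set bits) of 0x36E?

0x36E = 1101101110
Count the 1s: 1 + 1 + 1 + 1 + 1 + 1 + 1 = 7

7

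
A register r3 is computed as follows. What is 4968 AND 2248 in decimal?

4968 = 1001101101000
2248 = 0100011001000
AND → 0000001001000 = 72

72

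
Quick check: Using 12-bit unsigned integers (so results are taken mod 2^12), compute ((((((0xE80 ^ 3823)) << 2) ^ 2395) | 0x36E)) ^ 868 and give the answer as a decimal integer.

2187

0xE80 = 111010000000
3823 = 111011101111
→ ^ → 000001101111 = 111
→ << 2 (mod 2^12) → 000110111100 = 444
2395 = 100101011011
→ ^ → 100011100111 = 2279
0x36E = 001101101110
→ | → 101111101111 = 3055
868 = 001101100100
→ ^ → 100010001011 = 2187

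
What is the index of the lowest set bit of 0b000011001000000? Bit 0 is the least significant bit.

0b000011001000000 = 11001000000
Trailing zeros: 6, so the lowest set bit is bit 6 (value 64).

6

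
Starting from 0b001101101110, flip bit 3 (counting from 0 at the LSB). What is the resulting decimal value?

x = 001101101110
bit 3 is currently 1; toggle it via x ^ (1 << 3) = x ^ 8
→ 001101100110 = 870

870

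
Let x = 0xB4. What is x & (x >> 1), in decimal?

16

x = 10110100 = 180
x>>1 = 01011010
AND  = 00010000 = 16
(x & (x >> 1) has a 1 wherever x has two consecutive 1 bits.)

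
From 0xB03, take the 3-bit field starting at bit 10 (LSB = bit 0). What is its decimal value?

2

v = 00101100000011
Shift right by 10: 0010
Mask low 3 bits: 010 = 2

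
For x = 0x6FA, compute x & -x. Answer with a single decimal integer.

2

x = 11011111010 = 1786
-x (two's complement) = …00100000110
AND   = 00000000010 = 2
(x & -x isolates the lowest set bit of x.)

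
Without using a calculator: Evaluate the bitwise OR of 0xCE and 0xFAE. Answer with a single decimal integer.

4078

0xCE = 000011001110
0xFAE = 111110101110
 OR → 111111101110 = 4078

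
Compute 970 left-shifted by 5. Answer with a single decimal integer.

31040

970 = 000001111001010
shift left by 5 → 111100101000000 = 31040
(equivalently, 970 × 2^5 = 970 × 32)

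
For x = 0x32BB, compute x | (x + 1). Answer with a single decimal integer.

12991

x = 11001010111011 = 12987
x + 1 = 11001010111100
OR    = 11001010111111 = 12991
(x | (x + 1) sets the lowest cleared bit.)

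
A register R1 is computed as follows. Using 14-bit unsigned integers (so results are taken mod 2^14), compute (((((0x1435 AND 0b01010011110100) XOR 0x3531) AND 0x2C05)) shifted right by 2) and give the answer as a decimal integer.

0x1435 = 01010000110101
0b01010011110100 = 01010011110100
→ AND → 01010000110100 = 5172
0x3531 = 11010100110001
→ XOR → 10000100000101 = 8453
0x2C05 = 10110000000101
→ AND → 10000000000101 = 8197
→ shifted right by 2 → 00100000000001 = 2049

2049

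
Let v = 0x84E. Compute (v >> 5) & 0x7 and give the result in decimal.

v = 100001001110
Shift right by 5: 1000010
Mask low 3 bits: 010 = 2

2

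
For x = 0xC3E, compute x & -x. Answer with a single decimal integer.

2

x = 110000111110 = 3134
-x (two's complement) = …001111000010
AND   = 000000000010 = 2
(x & -x isolates the lowest set bit of x.)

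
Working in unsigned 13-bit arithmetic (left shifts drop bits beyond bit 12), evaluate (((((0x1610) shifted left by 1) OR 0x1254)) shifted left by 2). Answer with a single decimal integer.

6608

0x1610 = 1011000010000
→ shifted left by 1 (mod 2^13) → 0110000100000 = 3104
0x1254 = 1001001010100
→ OR → 1111001110100 = 7796
→ shifted left by 2 (mod 2^13) → 1100111010000 = 6608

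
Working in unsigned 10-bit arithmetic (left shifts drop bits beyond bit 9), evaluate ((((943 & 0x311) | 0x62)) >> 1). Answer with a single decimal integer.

943 = 1110101111
0x311 = 1100010001
→ & → 1100000001 = 769
0x62 = 0001100010
→ | → 1101100011 = 867
→ >> 1 → 0110110001 = 433

433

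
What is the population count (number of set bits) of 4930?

5

4930 = 1001101000010
Count the 1s: 1 + 1 + 1 + 1 + 1 = 5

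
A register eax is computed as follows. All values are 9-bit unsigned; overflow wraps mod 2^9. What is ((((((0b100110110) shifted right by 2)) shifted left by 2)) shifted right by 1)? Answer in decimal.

154

0b100110110 = 100110110
→ shifted right by 2 → 001001101 = 77
→ shifted left by 2 (mod 2^9) → 100110100 = 308
→ shifted right by 1 → 010011010 = 154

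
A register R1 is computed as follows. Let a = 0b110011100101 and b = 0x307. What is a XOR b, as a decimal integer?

4066

a = 110011100101
0x307 = 001100000111
XOR → 111111100010 = 4066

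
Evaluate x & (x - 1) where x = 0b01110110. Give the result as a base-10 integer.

116

x = 1110110 = 118
x - 1 = 1110101
AND   = 1110100 = 116
(x & (x - 1) clears the lowest set bit of x.)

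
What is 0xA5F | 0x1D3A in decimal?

0xA5F = 0101001011111
0x1D3A = 1110100111010
 OR → 1111101111111 = 8063

8063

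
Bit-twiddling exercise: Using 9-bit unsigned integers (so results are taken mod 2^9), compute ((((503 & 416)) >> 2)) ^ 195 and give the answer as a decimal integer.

171

503 = 111110111
416 = 110100000
→ & → 110100000 = 416
→ >> 2 → 001101000 = 104
195 = 011000011
→ ^ → 010101011 = 171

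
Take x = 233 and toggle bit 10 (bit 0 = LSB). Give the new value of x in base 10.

x = 000011101001
bit 10 is currently 0; toggle it via x ^ (1 << 10) = x ^ 1024
→ 010011101001 = 1257

1257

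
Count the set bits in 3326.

3326 = 110011111110
Count the 1s: 1 + 1 + 1 + 1 + 1 + 1 + 1 + 1 + 1 = 9

9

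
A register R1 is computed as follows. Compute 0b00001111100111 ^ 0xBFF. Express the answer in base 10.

a = 001111100111
0xBFF = 101111111111
XOR → 100000011000 = 2072

2072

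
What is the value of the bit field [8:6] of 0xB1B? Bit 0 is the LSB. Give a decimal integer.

4

v = 0101100011011
Shift right by 6: 0101100
Mask low 3 bits: 100 = 4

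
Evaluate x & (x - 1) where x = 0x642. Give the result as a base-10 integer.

1600

x = 11001000010 = 1602
x - 1 = 11001000001
AND   = 11001000000 = 1600
(x & (x - 1) clears the lowest set bit of x.)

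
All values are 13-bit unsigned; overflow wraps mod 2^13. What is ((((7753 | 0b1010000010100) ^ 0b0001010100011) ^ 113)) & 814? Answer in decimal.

7753 = 1111001001001
0b1010000010100 = 1010000010100
→ | → 1111001011101 = 7773
0b0001010100011 = 0001010100011
→ ^ → 1110011111110 = 7422
113 = 0000001110001
→ ^ → 1110010001111 = 7311
814 = 0001100101110
→ & → 0000000001110 = 14

14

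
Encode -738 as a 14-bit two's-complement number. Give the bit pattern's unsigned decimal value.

15646

738 in 14 bits: 00001011100010
Invert: 11110100011101
Add 1:  11110100011110 = 15646
(Check: 2^14 - 738 = 16384 - 738 = 15646.)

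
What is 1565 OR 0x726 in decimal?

1565 = 11000011101
0x726 = 11100100110
 OR → 11100111111 = 1855

1855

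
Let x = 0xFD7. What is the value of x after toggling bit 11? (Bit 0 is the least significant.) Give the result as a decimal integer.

2007

x = 0111111010111
bit 11 is currently 1; toggle it via x ^ (1 << 11) = x ^ 2048
→ 0011111010111 = 2007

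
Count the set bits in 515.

3

515 = 1000000011
Count the 1s: 1 + 1 + 1 = 3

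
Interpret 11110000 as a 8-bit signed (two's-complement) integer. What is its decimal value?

-16

pattern = 11110000 (MSB is 1 ⇒ negative)
Invert: 00001111, add 1 → 00010000 = 16, so the value is -16.
(Equivalently: 240 - 2^8 = 240 - 256 = -16.)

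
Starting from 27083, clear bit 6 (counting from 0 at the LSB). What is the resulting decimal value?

x = 110100111001011
bit 6 is currently 1; clear it via x & ~(1 << 6) = x & ~64
→ 110100110001011 = 27019

27019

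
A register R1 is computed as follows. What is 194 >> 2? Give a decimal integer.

48

194 = 11000010
shift right by 2 → 00110000 = 48
(equivalently, floor(194 / 4))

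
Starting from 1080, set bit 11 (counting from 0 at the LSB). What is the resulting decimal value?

x = 010000111000
bit 11 is currently 0; set it via x | (1 << 11) = x | 2048
→ 110000111000 = 3128

3128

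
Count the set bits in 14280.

14280 = 11011111001000
Count the 1s: 1 + 1 + 1 + 1 + 1 + 1 + 1 + 1 = 8

8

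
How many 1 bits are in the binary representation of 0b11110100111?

n = 11110100111
Count the 1s: 1 + 1 + 1 + 1 + 1 + 1 + 1 + 1 = 8

8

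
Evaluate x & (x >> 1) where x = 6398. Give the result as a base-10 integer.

x = 1100011111110 = 6398
x>>1 = 0110001111111
AND  = 0100001111110 = 2174
(x & (x >> 1) has a 1 wherever x has two consecutive 1 bits.)

2174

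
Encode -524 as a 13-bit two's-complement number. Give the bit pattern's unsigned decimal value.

524 in 13 bits: 0001000001100
Invert: 1110111110011
Add 1:  1110111110100 = 7668
(Check: 2^13 - 524 = 8192 - 524 = 7668.)

7668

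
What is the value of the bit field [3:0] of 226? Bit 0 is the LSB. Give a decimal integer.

v = 000011100010
Shift right by 0: 000011100010
Mask low 4 bits: 0010 = 2

2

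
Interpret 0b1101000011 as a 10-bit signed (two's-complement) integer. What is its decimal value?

pattern = 1101000011 (MSB is 1 ⇒ negative)
Invert: 0010111100, add 1 → 0010111101 = 189, so the value is -189.
(Equivalently: 835 - 2^10 = 835 - 1024 = -189.)

-189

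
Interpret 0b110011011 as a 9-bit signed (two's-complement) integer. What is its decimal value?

-101

pattern = 110011011 (MSB is 1 ⇒ negative)
Invert: 001100100, add 1 → 001100101 = 101, so the value is -101.
(Equivalently: 411 - 2^9 = 411 - 512 = -101.)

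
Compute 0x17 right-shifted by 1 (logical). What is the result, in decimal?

0x17 = 10111
shift right by 1 → 01011 = 11
(equivalently, floor(23 / 2))

11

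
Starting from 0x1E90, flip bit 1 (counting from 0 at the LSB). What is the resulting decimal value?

x = 1111010010000
bit 1 is currently 0; toggle it via x ^ (1 << 1) = x ^ 2
→ 1111010010010 = 7826

7826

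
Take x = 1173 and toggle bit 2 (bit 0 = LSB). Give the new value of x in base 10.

1169

x = 010010010101
bit 2 is currently 1; toggle it via x ^ (1 << 2) = x ^ 4
→ 010010010001 = 1169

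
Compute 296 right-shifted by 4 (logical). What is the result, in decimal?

296 = 100101000
shift right by 4 → 000010010 = 18
(equivalently, floor(296 / 16))

18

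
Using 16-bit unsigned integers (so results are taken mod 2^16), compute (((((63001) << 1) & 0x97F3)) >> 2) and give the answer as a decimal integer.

63001 = 1111011000011001
→ << 1 (mod 2^16) → 1110110000110010 = 60466
0x97F3 = 1001011111110011
→ & → 1000010000110010 = 33842
→ >> 2 → 0010000100001100 = 8460

8460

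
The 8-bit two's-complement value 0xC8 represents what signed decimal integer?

pattern = 11001000 (MSB is 1 ⇒ negative)
Invert: 00110111, add 1 → 00111000 = 56, so the value is -56.
(Equivalently: 200 - 2^8 = 200 - 256 = -56.)

-56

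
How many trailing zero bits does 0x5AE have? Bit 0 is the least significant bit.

1

0x5AE = 10110101110
Trailing zeros: 1, so the lowest set bit is bit 1 (value 2).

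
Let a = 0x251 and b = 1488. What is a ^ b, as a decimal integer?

0x251 = 01001010001
1488 = 10111010000
XOR → 11110000001 = 1921

1921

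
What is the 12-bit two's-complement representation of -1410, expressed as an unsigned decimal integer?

2686

1410 in 12 bits: 010110000010
Invert: 101001111101
Add 1:  101001111110 = 2686
(Check: 2^12 - 1410 = 4096 - 1410 = 2686.)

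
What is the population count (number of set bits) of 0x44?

2

0x44 = 1000100
Count the 1s: 1 + 1 = 2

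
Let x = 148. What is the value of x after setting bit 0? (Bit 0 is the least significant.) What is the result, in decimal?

149

x = 10010100
bit 0 is currently 0; set it via x | (1 << 0) = x | 1
→ 10010101 = 149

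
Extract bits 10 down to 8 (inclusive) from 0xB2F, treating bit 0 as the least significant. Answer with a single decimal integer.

3

v = 101100101111
Shift right by 8: 1011
Mask low 3 bits: 011 = 3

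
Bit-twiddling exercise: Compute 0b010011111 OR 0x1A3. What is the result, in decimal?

447

a = 010011111
0x1A3 = 110100011
 OR → 110111111 = 447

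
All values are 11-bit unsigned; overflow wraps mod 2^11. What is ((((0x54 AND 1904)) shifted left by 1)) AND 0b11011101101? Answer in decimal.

0x54 = 00001010100
1904 = 11101110000
→ AND → 00001010000 = 80
→ shifted left by 1 (mod 2^11) → 00010100000 = 160
0b11011101101 = 11011101101
→ AND → 00010100000 = 160

160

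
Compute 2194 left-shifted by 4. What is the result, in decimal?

35104

2194 = 0000100010010010
shift left by 4 → 1000100100100000 = 35104
(equivalently, 2194 × 2^4 = 2194 × 16)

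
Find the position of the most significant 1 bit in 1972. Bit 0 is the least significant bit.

1972 = 11110110100
The topmost 1 is at position 10 (since 2^10 = 1024 ≤ 1972 < 2048).

10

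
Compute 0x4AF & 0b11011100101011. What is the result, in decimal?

1067

0x4AF = 00010010101111
b = 11011100101011
AND → 00010000101011 = 1067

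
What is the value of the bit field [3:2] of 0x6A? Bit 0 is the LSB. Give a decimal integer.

v = 01101010
Shift right by 2: 011010
Mask low 2 bits: 10 = 2

2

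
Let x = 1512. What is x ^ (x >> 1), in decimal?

x = 10111101000 = 1512
x>>1 = 01011110100
XOR  = 11100011100 = 1820
(x ^ (x >> 1) gives the standard binary-reflected Gray code of x.)

1820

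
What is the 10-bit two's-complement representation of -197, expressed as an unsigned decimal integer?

827

197 in 10 bits: 0011000101
Invert: 1100111010
Add 1:  1100111011 = 827
(Check: 2^10 - 197 = 1024 - 197 = 827.)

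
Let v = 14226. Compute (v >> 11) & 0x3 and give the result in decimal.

2

v = 11011110010010
Shift right by 11: 110
Mask low 2 bits: 10 = 2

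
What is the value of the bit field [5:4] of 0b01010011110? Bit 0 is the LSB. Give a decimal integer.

v = 01010011110
Shift right by 4: 0101001
Mask low 2 bits: 01 = 1

1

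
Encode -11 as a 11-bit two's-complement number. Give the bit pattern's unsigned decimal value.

2037

11 in 11 bits: 00000001011
Invert: 11111110100
Add 1:  11111110101 = 2037
(Check: 2^11 - 11 = 2048 - 11 = 2037.)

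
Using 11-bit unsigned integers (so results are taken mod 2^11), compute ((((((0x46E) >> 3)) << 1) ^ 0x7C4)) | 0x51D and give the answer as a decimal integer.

0x46E = 10001101110
→ >> 3 → 00010001101 = 141
→ << 1 (mod 2^11) → 00100011010 = 282
0x7C4 = 11111000100
→ ^ → 11011011110 = 1758
0x51D = 10100011101
→ | → 11111011111 = 2015

2015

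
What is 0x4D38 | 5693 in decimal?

24381

0x4D38 = 100110100111000
5693 = 001011000111101
 OR → 101111100111101 = 24381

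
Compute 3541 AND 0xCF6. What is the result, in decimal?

3284

3541 = 110111010101
0xCF6 = 110011110110
AND → 110011010100 = 3284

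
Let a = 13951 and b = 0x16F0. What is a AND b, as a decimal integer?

13951 = 11011001111111
0x16F0 = 01011011110000
AND → 01011001110000 = 5744

5744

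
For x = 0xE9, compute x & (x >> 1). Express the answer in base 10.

x = 11101001 = 233
x>>1 = 01110100
AND  = 01100000 = 96
(x & (x >> 1) has a 1 wherever x has two consecutive 1 bits.)

96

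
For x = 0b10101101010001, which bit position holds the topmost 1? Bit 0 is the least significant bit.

13

0b10101101010001 = 10101101010001
The topmost 1 is at position 13 (since 2^13 = 8192 ≤ 11089 < 16384).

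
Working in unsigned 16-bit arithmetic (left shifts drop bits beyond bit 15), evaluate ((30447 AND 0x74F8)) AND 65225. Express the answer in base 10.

30447 = 0111011011101111
0x74F8 = 0111010011111000
→ AND → 0111010011101000 = 29928
65225 = 1111111011001001
→ AND → 0111010011001000 = 29896

29896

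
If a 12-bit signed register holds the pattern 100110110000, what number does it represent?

-1616

pattern = 100110110000 (MSB is 1 ⇒ negative)
Invert: 011001001111, add 1 → 011001010000 = 1616, so the value is -1616.
(Equivalently: 2480 - 2^12 = 2480 - 4096 = -1616.)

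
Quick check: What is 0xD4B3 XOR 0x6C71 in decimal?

0xD4B3 = 1101010010110011
0x6C71 = 0110110001110001
XOR → 1011100011000010 = 47298

47298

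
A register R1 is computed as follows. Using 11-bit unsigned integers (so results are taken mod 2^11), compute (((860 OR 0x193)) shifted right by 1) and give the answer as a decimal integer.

495

860 = 01101011100
0x193 = 00110010011
→ OR → 01111011111 = 991
→ shifted right by 1 → 00111101111 = 495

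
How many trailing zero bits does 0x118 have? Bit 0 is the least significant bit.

0x118 = 100011000
Trailing zeros: 3, so the lowest set bit is bit 3 (value 8).

3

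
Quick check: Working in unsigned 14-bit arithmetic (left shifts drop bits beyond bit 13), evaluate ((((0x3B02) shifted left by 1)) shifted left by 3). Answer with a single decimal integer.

12320

0x3B02 = 11101100000010
→ shifted left by 1 (mod 2^14) → 11011000000100 = 13828
→ shifted left by 3 (mod 2^14) → 11000000100000 = 12320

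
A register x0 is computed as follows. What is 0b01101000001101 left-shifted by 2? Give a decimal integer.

x = 001101000001101
shift left by 2 → 110100000110100 = 26676
(equivalently, 6669 × 2^2 = 6669 × 4)

26676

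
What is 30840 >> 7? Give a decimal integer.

30840 = 111100001111000
shift right by 7 → 000000011110000 = 240
(equivalently, floor(30840 / 128))

240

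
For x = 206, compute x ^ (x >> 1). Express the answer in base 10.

169

x = 11001110 = 206
x>>1 = 01100111
XOR  = 10101001 = 169
(x ^ (x >> 1) gives the standard binary-reflected Gray code of x.)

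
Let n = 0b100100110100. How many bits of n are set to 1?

n = 100100110100
Count the 1s: 1 + 1 + 1 + 1 + 1 = 5

5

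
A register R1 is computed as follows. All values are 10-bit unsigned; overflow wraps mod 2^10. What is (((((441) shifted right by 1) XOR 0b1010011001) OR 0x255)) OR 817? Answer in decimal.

885

441 = 0110111001
→ shifted right by 1 → 0011011100 = 220
0b1010011001 = 1010011001
→ XOR → 1001000101 = 581
0x255 = 1001010101
→ OR → 1001010101 = 597
817 = 1100110001
→ OR → 1101110101 = 885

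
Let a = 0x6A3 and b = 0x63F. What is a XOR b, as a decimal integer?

156

0x6A3 = 11010100011
0x63F = 11000111111
XOR → 00010011100 = 156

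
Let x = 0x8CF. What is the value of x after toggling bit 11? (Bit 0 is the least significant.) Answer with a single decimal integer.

207

x = 00100011001111
bit 11 is currently 1; toggle it via x ^ (1 << 11) = x ^ 2048
→ 00000011001111 = 207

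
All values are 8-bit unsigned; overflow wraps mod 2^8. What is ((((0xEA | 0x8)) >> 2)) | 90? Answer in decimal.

0xEA = 11101010
0x8 = 00001000
→ | → 11101010 = 234
→ >> 2 → 00111010 = 58
90 = 01011010
→ | → 01111010 = 122

122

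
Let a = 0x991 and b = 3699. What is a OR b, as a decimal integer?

0x991 = 100110010001
3699 = 111001110011
 OR → 111111110011 = 4083

4083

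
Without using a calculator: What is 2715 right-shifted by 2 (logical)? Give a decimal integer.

2715 = 101010011011
shift right by 2 → 001010100110 = 678
(equivalently, floor(2715 / 4))

678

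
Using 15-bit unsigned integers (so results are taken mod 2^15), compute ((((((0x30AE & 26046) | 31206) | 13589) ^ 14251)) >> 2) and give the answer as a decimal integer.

4757

0x30AE = 011000010101110
26046 = 110010110111110
→ & → 010000010101110 = 8366
31206 = 111100111100110
→ | → 111100111101110 = 31214
13589 = 011010100010101
→ | → 111110111111111 = 32255
14251 = 011011110101011
→ ^ → 100101001010100 = 19028
→ >> 2 → 001001010010101 = 4757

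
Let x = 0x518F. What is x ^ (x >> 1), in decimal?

x = 101000110001111 = 20879
x>>1 = 010100011000111
XOR  = 111100101001000 = 31048
(x ^ (x >> 1) gives the standard binary-reflected Gray code of x.)

31048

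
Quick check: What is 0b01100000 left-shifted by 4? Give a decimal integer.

1536

x = 00001100000
shift left by 4 → 11000000000 = 1536
(equivalently, 96 × 2^4 = 96 × 16)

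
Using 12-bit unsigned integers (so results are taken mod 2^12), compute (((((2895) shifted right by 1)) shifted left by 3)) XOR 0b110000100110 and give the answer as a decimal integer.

2895 = 101101001111
→ shifted right by 1 → 010110100111 = 1447
→ shifted left by 3 (mod 2^12) → 110100111000 = 3384
0b110000100110 = 110000100110
→ XOR → 000100011110 = 286

286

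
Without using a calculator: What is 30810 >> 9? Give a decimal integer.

60

30810 = 111100001011010
shift right by 9 → 000000000111100 = 60
(equivalently, floor(30810 / 512))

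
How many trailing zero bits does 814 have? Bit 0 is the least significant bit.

814 = 1100101110
Trailing zeros: 1, so the lowest set bit is bit 1 (value 2).

1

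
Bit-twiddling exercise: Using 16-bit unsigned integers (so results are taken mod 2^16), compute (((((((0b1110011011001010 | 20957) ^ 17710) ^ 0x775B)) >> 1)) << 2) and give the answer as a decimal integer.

0b1110011011001010 = 1110011011001010
20957 = 0101000111011101
→ | → 1111011111011111 = 63455
17710 = 0100010100101110
→ ^ → 1011001011110001 = 45809
0x775B = 0111011101011011
→ ^ → 1100010110101010 = 50602
→ >> 1 → 0110001011010101 = 25301
→ << 2 (mod 2^16) → 1000101101010100 = 35668

35668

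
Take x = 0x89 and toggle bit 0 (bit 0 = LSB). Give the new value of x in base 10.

x = 00000010001001
bit 0 is currently 1; toggle it via x ^ (1 << 0) = x ^ 1
→ 00000010001000 = 136

136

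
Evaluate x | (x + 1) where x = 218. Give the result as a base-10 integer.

x = 11011010 = 218
x + 1 = 11011011
OR    = 11011011 = 219
(x | (x + 1) sets the lowest cleared bit.)

219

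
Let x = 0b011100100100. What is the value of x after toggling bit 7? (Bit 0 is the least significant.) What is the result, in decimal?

x = 011100100100
bit 7 is currently 0; toggle it via x ^ (1 << 7) = x ^ 128
→ 011110100100 = 1956

1956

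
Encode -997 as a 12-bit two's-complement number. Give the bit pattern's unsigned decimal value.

997 in 12 bits: 001111100101
Invert: 110000011010
Add 1:  110000011011 = 3099
(Check: 2^12 - 997 = 4096 - 997 = 3099.)

3099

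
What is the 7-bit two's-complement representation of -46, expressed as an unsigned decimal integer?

82

46 in 7 bits: 0101110
Invert: 1010001
Add 1:  1010010 = 82
(Check: 2^7 - 46 = 128 - 46 = 82.)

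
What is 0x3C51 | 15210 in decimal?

16251

0x3C51 = 11110001010001
15210 = 11101101101010
 OR → 11111101111011 = 16251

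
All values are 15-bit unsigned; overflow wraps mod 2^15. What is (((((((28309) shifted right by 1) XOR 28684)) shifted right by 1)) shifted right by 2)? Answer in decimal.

2280

28309 = 110111010010101
→ shifted right by 1 → 011011101001010 = 14154
28684 = 111000000001100
→ XOR → 100011101000110 = 18246
→ shifted right by 1 → 010001110100011 = 9123
→ shifted right by 2 → 000100011101000 = 2280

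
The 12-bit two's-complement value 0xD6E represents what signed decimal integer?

pattern = 110101101110 (MSB is 1 ⇒ negative)
Invert: 001010010001, add 1 → 001010010010 = 658, so the value is -658.
(Equivalently: 3438 - 2^12 = 3438 - 4096 = -658.)

-658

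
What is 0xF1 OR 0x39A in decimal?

0xF1 = 0011110001
0x39A = 1110011010
 OR → 1111111011 = 1019

1019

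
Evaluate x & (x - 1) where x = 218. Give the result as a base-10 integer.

x = 11011010 = 218
x - 1 = 11011001
AND   = 11011000 = 216
(x & (x - 1) clears the lowest set bit of x.)

216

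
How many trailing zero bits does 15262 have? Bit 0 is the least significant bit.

1

15262 = 11101110011110
Trailing zeros: 1, so the lowest set bit is bit 1 (value 2).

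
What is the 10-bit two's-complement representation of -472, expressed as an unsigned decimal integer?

472 in 10 bits: 0111011000
Invert: 1000100111
Add 1:  1000101000 = 552
(Check: 2^10 - 472 = 1024 - 472 = 552.)

552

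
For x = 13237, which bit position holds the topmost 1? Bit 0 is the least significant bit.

13237 = 11001110110101
The topmost 1 is at position 13 (since 2^13 = 8192 ≤ 13237 < 16384).

13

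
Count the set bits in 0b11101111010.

8

n = 11101111010
Count the 1s: 1 + 1 + 1 + 1 + 1 + 1 + 1 + 1 = 8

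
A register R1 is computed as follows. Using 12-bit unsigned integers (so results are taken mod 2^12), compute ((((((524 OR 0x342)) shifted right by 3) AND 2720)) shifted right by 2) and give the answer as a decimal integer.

8

524 = 001000001100
0x342 = 001101000010
→ OR → 001101001110 = 846
→ shifted right by 3 → 000001101001 = 105
2720 = 101010100000
→ AND → 000000100000 = 32
→ shifted right by 2 → 000000001000 = 8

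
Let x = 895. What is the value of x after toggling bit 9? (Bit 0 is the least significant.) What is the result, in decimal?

383

x = 1101111111
bit 9 is currently 1; toggle it via x ^ (1 << 9) = x ^ 512
→ 0101111111 = 383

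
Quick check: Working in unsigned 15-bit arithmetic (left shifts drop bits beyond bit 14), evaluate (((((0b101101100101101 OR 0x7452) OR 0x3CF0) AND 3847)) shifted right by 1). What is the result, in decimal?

1923

0b101101100101101 = 101101100101101
0x7452 = 111010001010010
→ OR → 111111101111111 = 32639
0x3CF0 = 011110011110000
→ OR → 111111111111111 = 32767
3847 = 000111100000111
→ AND → 000111100000111 = 3847
→ shifted right by 1 → 000011110000011 = 1923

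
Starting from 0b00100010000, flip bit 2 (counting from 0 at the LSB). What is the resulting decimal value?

x = 00100010000
bit 2 is currently 0; toggle it via x ^ (1 << 2) = x ^ 4
→ 00100010100 = 276

276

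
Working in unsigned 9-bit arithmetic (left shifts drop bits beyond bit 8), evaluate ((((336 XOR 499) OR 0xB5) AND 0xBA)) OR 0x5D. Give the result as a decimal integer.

336 = 101010000
499 = 111110011
→ XOR → 010100011 = 163
0xB5 = 010110101
→ OR → 010110111 = 183
0xBA = 010111010
→ AND → 010110010 = 178
0x5D = 001011101
→ OR → 011111111 = 255

255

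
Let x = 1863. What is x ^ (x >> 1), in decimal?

x = 11101000111 = 1863
x>>1 = 01110100011
XOR  = 10011100100 = 1252
(x ^ (x >> 1) gives the standard binary-reflected Gray code of x.)

1252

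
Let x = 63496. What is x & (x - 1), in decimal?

63488

x = 1111100000001000 = 63496
x - 1 = 1111100000000111
AND   = 1111100000000000 = 63488
(x & (x - 1) clears the lowest set bit of x.)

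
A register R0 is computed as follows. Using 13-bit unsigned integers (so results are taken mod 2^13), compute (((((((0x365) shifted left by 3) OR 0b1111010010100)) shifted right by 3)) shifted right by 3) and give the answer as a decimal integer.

126

0x365 = 0001101100101
→ shifted left by 3 (mod 2^13) → 1101100101000 = 6952
0b1111010010100 = 1111010010100
→ OR → 1111110111100 = 8124
→ shifted right by 3 → 0001111110111 = 1015
→ shifted right by 3 → 0000001111110 = 126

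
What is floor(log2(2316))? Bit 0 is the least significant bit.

2316 = 100100001100
The topmost 1 is at position 11 (since 2^11 = 2048 ≤ 2316 < 4096).

11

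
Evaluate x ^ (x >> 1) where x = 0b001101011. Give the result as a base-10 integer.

94

x = 1101011 = 107
x>>1 = 0110101
XOR  = 1011110 = 94
(x ^ (x >> 1) gives the standard binary-reflected Gray code of x.)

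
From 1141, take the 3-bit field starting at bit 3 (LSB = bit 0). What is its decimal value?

6

v = 010001110101
Shift right by 3: 010001110
Mask low 3 bits: 110 = 6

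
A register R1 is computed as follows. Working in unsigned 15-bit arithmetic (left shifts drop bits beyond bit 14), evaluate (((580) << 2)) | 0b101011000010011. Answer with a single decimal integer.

580 = 000001001000100
→ << 2 (mod 2^15) → 000100100010000 = 2320
0b101011000010011 = 101011000010011
→ | → 101111100010011 = 24339

24339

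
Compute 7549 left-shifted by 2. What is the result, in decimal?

7549 = 001110101111101
shift left by 2 → 111010111110100 = 30196
(equivalently, 7549 × 2^2 = 7549 × 4)

30196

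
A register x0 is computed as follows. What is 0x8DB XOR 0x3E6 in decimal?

0x8DB = 100011011011
0x3E6 = 001111100110
XOR → 101100111101 = 2877

2877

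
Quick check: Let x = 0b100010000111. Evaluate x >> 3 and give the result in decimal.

272

x = 100010000111
shift right by 3 → 000100010000 = 272
(equivalently, floor(2183 / 8))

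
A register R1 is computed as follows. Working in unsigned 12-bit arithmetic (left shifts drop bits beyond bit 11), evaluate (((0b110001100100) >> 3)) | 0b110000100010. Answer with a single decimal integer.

0b110001100100 = 110001100100
→ >> 3 → 000110001100 = 396
0b110000100010 = 110000100010
→ | → 110110101110 = 3502

3502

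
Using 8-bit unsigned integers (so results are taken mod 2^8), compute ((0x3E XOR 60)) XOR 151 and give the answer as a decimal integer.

149

0x3E = 00111110
60 = 00111100
→ XOR → 00000010 = 2
151 = 10010111
→ XOR → 10010101 = 149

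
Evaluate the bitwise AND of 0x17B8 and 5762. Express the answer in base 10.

0x17B8 = 1011110111000
5762 = 1011010000010
AND → 1011010000000 = 5760

5760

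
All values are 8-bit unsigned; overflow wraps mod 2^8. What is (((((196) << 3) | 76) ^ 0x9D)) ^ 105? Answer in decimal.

152

196 = 11000100
→ << 3 (mod 2^8) → 00100000 = 32
76 = 01001100
→ | → 01101100 = 108
0x9D = 10011101
→ ^ → 11110001 = 241
105 = 01101001
→ ^ → 10011000 = 152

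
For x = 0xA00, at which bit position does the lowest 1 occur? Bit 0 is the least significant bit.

0xA00 = 101000000000
Trailing zeros: 9, so the lowest set bit is bit 9 (value 512).

9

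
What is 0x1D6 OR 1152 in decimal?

1494

0x1D6 = 00111010110
1152 = 10010000000
 OR → 10111010110 = 1494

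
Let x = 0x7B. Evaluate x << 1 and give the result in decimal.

0x7B = 01111011
shift left by 1 → 11110110 = 246
(equivalently, 123 × 2^1 = 123 × 2)

246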